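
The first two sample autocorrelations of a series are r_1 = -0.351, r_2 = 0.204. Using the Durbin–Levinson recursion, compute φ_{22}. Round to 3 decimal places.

0.092

φ_{22} = (r_2 − r_1²) / (1 − r_1²)
r_1² = (-0.351)² = 0.123201
Numerator = 0.204 − 0.1232 = 0.0808; denominator = 1 − 0.1232 = 0.8768
φ_{22} = 0.0808 / 0.8768 = 0.092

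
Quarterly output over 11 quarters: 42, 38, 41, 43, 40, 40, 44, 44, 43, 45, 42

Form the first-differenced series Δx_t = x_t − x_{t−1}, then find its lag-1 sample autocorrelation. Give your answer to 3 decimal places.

First differences Δx: -4, 3, 2, -3, 0, 4, 0, -1, 2, -3
Mean of differences = 0.0000
Numerator Σ(Δx_t−Δx̄)(Δx_{t+1}−Δx̄) = -20.0000
Denominator Σ(Δx_t−Δx̄)² = 68.0000
r_1(Δx) = -20.0000 / 68.0000 = -0.294

-0.294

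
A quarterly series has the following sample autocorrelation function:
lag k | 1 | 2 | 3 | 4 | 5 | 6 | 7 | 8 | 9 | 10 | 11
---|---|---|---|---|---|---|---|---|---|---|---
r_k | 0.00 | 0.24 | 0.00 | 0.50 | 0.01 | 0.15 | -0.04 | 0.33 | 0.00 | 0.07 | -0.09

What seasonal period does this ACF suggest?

The largest autocorrelation is r_4 = 0.50, with a weaker echo at lag 8 (0.33); the remaining lags stay at or below 0.24.
The dominant spike at lag 4 indicates a seasonal period of 4.

4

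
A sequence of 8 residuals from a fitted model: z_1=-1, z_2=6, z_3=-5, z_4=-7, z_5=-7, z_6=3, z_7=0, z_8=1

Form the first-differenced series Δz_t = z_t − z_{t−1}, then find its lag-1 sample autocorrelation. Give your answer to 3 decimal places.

First differences Δz: 7, -11, -2, 0, 10, -3, 1
Mean of differences = 0.2857
Numerator Σ(Δz_t−Δz̄)(Δz_{t+1}−Δz̄) = -86.3673
Denominator Σ(Δz_t−Δz̄)² = 283.4286
r_1(Δz) = -86.3673 / 283.4286 = -0.305

-0.305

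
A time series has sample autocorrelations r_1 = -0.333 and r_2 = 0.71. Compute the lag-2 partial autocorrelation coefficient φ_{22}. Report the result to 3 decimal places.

φ_{22} = (r_2 − r_1²) / (1 − r_1²)
r_1² = (-0.333)² = 0.110889
Numerator = 0.71 − 0.1109 = 0.5991; denominator = 1 − 0.1109 = 0.8891
φ_{22} = 0.5991 / 0.8891 = 0.674

0.674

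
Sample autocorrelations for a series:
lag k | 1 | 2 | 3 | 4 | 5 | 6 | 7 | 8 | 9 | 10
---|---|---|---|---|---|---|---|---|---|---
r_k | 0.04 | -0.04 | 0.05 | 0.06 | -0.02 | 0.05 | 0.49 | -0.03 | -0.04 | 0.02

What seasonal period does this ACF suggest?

7

The largest autocorrelation is r_7 = 0.49; the remaining lags stay at or below 0.06.
The dominant spike at lag 7 indicates a seasonal period of 7.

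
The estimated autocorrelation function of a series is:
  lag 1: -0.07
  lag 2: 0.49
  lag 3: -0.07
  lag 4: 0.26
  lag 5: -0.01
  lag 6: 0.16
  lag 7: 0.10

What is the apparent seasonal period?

The largest autocorrelation is r_2 = 0.49, with weaker echoes at lags 4 (0.26) and 6 (0.16); the remaining lags stay at or below 0.10.
The dominant spike at lag 2 indicates a seasonal period of 2.

2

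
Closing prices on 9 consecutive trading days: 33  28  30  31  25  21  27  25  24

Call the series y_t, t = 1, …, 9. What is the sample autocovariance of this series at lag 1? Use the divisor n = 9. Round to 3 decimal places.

3.468

Mean ȳ = (33 + 28 + 30 + 31 + 25 + 21 + 27 + 25 + 24)/9 = 27.1111
Σ_{t=1}^{8}(y_t−ȳ)(y_{t+1}−ȳ) = 31.2099
γ_1 = 31.2099 / 9 = 3.468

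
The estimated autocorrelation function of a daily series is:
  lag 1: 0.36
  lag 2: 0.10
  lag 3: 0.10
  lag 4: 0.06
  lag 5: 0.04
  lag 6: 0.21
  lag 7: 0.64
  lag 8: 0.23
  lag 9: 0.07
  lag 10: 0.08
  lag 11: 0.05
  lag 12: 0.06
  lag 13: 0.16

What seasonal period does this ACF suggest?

7

The largest autocorrelation is r_7 = 0.64; the remaining lags stay at or below 0.36. The elevated value at lag 1 (0.36), dropping to 0.10 at lag 2, reflects decaying short-term dependence rather than seasonality.
The dominant spike at lag 7 indicates a seasonal period of 7.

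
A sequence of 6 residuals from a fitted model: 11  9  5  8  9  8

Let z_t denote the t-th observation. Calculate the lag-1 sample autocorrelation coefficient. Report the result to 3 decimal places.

Mean z̄ = (11 + 9 + 5 + 8 + 9 + 8)/6 = 8.3333
Σ(z_t−z̄)(z_{t+1}−z̄) = (1.7778) + (-2.2222) + (1.1111) + (-0.2222) + (-0.2222) = 0.2222
Denominator Σ(z_t−z̄)² = 19.3333
r_1 = 0.2222 / 19.3333 = 0.011

0.011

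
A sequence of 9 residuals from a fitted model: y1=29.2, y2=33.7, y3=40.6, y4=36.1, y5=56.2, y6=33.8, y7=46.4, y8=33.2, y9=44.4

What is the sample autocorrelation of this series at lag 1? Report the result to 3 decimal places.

Mean ȳ = (29.2 + 33.7 + 40.6 + 36.1 + 56.2 + 33.8 + 46.4 + 33.2 + 44.4)/9 = 39.2889
Numerator Σ_{t=1}^{8}(y_t−ȳ)(y_{t+1}−ȳ) = -215.3257
Denominator Σ(y_t−ȳ)² = 574.7889
r_1 = -215.3257 / 574.7889 = -0.375

-0.375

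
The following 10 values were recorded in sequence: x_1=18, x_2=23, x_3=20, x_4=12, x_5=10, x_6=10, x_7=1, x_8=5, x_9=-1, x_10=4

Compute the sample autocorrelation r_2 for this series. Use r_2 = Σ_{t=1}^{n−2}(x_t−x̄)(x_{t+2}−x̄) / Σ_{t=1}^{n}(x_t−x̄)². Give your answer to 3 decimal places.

Mean x̄ = (18 + 23 + 20 + 12 + 10 + 10 + 1 + 5 − 1 + 4)/10 = 10.2000
Numerator Σ_{t=1}^{8}(x_t−x̄)(x_{t+2}−x̄) = 235.3200
Denominator Σ(x_t−x̄)² = 599.6000
r_2 = 235.3200 / 599.6000 = 0.392

0.392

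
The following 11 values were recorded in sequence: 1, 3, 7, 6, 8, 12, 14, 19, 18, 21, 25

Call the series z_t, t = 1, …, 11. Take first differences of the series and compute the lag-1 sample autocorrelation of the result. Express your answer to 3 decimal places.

-0.442

First differences Δz: 2, 4, -1, 2, 4, 2, 5, -1, 3, 4
Mean of differences = 2.4000
Numerator Σ(Δz_t−Δz̄)(Δz_{t+1}−Δz̄) = -16.9600
Denominator Σ(Δz_t−Δz̄)² = 38.4000
r_1(Δz) = -16.9600 / 38.4000 = -0.442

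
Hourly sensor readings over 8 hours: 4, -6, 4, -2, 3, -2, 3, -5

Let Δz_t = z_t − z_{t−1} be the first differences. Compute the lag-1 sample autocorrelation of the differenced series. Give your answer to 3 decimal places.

-0.743

First differences Δz: -10, 10, -6, 5, -5, 5, -8
Mean of differences = -1.2857
Numerator Σ(Δz_t−Δz̄)(Δz_{t+1}−Δz̄) = -270.0816
Denominator Σ(Δz_t−Δz̄)² = 363.4286
r_1(Δz) = -270.0816 / 363.4286 = -0.743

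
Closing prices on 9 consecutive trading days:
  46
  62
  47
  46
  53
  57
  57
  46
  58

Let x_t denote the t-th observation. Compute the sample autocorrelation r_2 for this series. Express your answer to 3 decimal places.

-0.190

Mean x̄ = (46 + 62 + 47 + 46 + 53 + 57 + 57 + 46 + 58)/9 = 52.4444
Σ(x_t−x̄)(x_{t+2}−x̄) = (35.0864) + (-61.5802) + (-3.0247) + (-29.3580) + (2.5309) + (-29.3580) + (25.3086) = -60.3951
Denominator Σ(x_t−x̄)² = 318.2222
r_2 = -60.3951 / 318.2222 = -0.190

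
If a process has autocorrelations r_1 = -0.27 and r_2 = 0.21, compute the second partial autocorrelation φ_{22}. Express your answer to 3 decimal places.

φ_{22} = (r_2 − r_1²) / (1 − r_1²)
r_1² = (-0.27)² = 0.0729
Numerator = 0.21 − 0.0729 = 0.1371; denominator = 1 − 0.0729 = 0.9271
φ_{22} = 0.1371 / 0.9271 = 0.148

0.148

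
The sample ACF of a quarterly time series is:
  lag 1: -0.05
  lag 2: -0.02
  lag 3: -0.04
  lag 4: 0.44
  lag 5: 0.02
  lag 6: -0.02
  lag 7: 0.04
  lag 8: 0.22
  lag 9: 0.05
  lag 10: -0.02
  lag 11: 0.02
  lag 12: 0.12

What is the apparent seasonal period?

4

The largest autocorrelation is r_4 = 0.44, with a weaker echo at lag 8 (0.22); the remaining lags stay at or below 0.12.
The dominant spike at lag 4 indicates a seasonal period of 4.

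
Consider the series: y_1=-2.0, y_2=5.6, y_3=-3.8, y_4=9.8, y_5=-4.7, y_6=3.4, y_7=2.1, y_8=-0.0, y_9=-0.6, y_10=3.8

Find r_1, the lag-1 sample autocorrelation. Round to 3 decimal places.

-0.804

Mean ȳ = (-2.0 + 5.6 − 3.8 + 9.8 − 4.7 + 3.4 + 2.1 − 0.0 − 0.6 + 3.8)/10 = 1.3600
Numerator Σ_{t=1}^{9}(y_t−ȳ)(y_{t+1}−ȳ) = -144.7976
Denominator Σ(y_t−ȳ)² = 180.2040
r_1 = -144.7976 / 180.2040 = -0.804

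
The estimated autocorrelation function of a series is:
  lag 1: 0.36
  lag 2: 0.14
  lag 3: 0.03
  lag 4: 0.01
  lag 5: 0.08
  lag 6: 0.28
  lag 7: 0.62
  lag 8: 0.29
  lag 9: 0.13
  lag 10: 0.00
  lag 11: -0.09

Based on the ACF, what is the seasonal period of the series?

7

The largest autocorrelation is r_7 = 0.62; the remaining lags stay at or below 0.36. The elevated value at lag 1 (0.36), dropping to 0.14 at lag 2, reflects decaying short-term dependence rather than seasonality.
The dominant spike at lag 7 indicates a seasonal period of 7.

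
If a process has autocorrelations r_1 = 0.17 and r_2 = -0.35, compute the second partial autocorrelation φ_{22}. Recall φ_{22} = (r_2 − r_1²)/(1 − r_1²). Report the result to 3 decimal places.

-0.390

φ_{22} = (r_2 − r_1²) / (1 − r_1²)
r_1² = (0.17)² = 0.0289
Numerator = -0.35 − 0.0289 = -0.3789; denominator = 1 − 0.0289 = 0.9711
φ_{22} = -0.3789 / 0.9711 = -0.390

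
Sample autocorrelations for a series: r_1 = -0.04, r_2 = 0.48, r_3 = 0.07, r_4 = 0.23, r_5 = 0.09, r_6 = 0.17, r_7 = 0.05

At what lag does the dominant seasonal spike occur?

The largest autocorrelation is r_2 = 0.48, with weaker echoes at lags 4 (0.23) and 6 (0.17); the remaining lags stay at or below 0.09.
The dominant spike at lag 2 indicates a seasonal period of 2.

2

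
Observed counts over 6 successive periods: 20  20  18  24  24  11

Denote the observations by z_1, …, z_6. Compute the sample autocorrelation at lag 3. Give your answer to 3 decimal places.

0.149

Mean z̄ = (20 + 20 + 18 + 24 + 24 + 11)/6 = 19.5000
Deviations from mean: 0.5000, 0.5000, -1.5000, 4.5000, 4.5000, -8.5000
Numerator Σ_{t=1}^{3}(z_t−z̄)(z_{t+3}−z̄) = 17.2500
Denominator Σ(z_t−z̄)² = 115.5000
r_3 = 17.2500 / 115.5000 = 0.149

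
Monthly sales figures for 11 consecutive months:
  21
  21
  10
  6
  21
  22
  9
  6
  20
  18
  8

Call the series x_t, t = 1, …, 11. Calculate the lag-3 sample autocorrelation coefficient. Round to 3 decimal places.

0.051

Mean x̄ = (21 + 21 + 10 + 6 + 21 + 22 + 9 + 6 + 20 + 18 + 8)/11 = 14.7273
Numerator Σ_{t=1}^{8}(x_t−x̄)(x_{t+3}−x̄) = 23.7769
Denominator Σ(x_t−x̄)² = 462.1818
r_3 = 23.7769 / 462.1818 = 0.051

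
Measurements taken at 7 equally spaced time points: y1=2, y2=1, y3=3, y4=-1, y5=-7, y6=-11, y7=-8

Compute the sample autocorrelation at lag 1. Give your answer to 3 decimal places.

Mean ȳ = (2 + 1 + 3 − 1 − 7 − 11 − 8)/7 = -3.0000
Deviations from mean: 5.0000, 4.0000, 6.0000, 2.0000, -4.0000, -8.0000, -5.0000
Σ(y_t−ȳ)(y_{t+1}−ȳ) = (20.0000) + (24.0000) + (12.0000) + (-8.0000) + (32.0000) + (40.0000) = 120.0000
Denominator Σ(y_t−ȳ)² = 186.0000
r_1 = 120.0000 / 186.0000 = 0.645

0.645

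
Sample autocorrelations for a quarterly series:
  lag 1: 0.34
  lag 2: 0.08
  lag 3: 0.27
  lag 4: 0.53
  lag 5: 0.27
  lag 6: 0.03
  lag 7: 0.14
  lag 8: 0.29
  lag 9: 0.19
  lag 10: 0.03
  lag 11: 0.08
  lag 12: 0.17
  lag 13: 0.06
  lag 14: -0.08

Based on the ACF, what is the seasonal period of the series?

The largest autocorrelation is r_4 = 0.53; the remaining lags stay at or below 0.34. The elevated value at lag 1 (0.34), dropping to 0.08 at lag 2, reflects decaying short-term dependence rather than seasonality.
The dominant spike at lag 4 indicates a seasonal period of 4.

4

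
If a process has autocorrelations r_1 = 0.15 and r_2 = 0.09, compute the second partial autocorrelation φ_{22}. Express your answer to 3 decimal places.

0.069

φ_{22} = (r_2 − r_1²) / (1 − r_1²)
r_1² = (0.15)² = 0.0225
Numerator = 0.09 − 0.0225 = 0.0675; denominator = 1 − 0.0225 = 0.9775
φ_{22} = 0.0675 / 0.9775 = 0.069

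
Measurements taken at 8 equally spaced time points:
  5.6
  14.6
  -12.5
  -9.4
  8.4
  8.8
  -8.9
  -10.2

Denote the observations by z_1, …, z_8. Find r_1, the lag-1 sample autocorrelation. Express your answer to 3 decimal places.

0.030

Mean z̄ = (5.6 + 14.6 − 12.5 − 9.4 + 8.4 + 8.8 − 8.9 − 10.2)/8 = -0.4500
Deviations from mean: 6.0500, 15.0500, -12.0500, -8.9500, 8.8500, 9.2500, -8.4500, -9.7500
Numerator Σ_{t=1}^{7}(z_t−z̄)(z_{t+1}−z̄) = 24.4275
Denominator Σ(z_t−z̄)² = 818.7600
r_1 = 24.4275 / 818.7600 = 0.030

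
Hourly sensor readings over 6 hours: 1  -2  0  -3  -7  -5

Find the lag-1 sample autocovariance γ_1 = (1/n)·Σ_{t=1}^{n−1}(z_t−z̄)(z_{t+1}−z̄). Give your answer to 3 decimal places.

Mean z̄ = (1 − 2 + 0 − 3 − 7 − 5)/6 = -2.6667
Deviations: 3.6667, 0.6667, 2.6667, -0.3333, -4.3333, -2.3333
Σ_{t=1}^{5}(z_t−z̄)(z_{t+1}−z̄) = 14.8889
γ_1 = 14.8889 / 6 = 2.481

2.481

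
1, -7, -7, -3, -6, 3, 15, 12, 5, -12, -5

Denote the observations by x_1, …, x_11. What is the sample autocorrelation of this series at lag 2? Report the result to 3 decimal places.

-0.132

Mean x̄ = (1 − 7 − 7 − 3 − 6 + 3 + 15 + 12 + 5 − 12 − 5)/11 = -0.3636
Numerator Σ_{t=1}^{9}(x_t−x̄)(x_{t+2}−x̄) = -94.3554
Denominator Σ(x_t−x̄)² = 714.5455
r_2 = -94.3554 / 714.5455 = -0.132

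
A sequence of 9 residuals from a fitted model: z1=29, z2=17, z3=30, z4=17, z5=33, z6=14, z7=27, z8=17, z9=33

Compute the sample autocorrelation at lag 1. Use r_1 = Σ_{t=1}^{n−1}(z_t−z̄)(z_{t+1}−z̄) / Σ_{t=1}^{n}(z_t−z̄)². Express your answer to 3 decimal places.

-0.803

Mean z̄ = (29 + 17 + 30 + 17 + 33 + 14 + 27 + 17 + 33)/9 = 24.1111
Numerator Σ_{t=1}^{8}(z_t−z̄)(z_{t+1}−z̄) = -384.5679
Denominator Σ(z_t−z̄)² = 478.8889
r_1 = -384.5679 / 478.8889 = -0.803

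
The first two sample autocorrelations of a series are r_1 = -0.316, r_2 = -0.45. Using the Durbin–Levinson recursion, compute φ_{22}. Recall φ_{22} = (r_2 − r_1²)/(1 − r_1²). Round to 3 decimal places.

-0.611

φ_{22} = (r_2 − r_1²) / (1 − r_1²)
r_1² = (-0.316)² = 0.099856
Numerator = -0.45 − 0.0999 = -0.5499; denominator = 1 − 0.0999 = 0.9001
φ_{22} = -0.5499 / 0.9001 = -0.611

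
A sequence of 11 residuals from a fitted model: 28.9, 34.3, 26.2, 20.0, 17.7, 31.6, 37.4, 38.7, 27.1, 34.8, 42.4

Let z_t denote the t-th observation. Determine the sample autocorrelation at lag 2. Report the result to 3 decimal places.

-0.156

Mean z̄ = (28.9 + 34.3 + 26.2 + 20.0 + 17.7 + 31.6 + 37.4 + 38.7 + 27.1 + 34.8 + 42.4)/11 = 30.8273
Numerator Σ_{t=1}^{9}(z_t−z̄)(z_{t+2}−z̄) = -92.8606
Denominator Σ(z_t−z̄)² = 596.1218
r_2 = -92.8606 / 596.1218 = -0.156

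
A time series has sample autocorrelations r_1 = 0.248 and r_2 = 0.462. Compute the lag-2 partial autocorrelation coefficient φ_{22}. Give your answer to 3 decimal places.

φ_{22} = (r_2 − r_1²) / (1 − r_1²)
r_1² = (0.248)² = 0.061504
Numerator = 0.462 − 0.0615 = 0.4005; denominator = 1 − 0.0615 = 0.9385
φ_{22} = 0.4005 / 0.9385 = 0.427

0.427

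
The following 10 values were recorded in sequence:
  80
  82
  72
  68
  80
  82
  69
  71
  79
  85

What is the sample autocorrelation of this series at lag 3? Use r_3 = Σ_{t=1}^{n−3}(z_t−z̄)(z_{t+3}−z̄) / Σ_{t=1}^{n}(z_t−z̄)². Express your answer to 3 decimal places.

Mean z̄ = (80 + 82 + 72 + 68 + 80 + 82 + 69 + 71 + 79 + 85)/10 = 76.8000
Σ(z_t−z̄)(z_{t+3}−z̄) = (-28.1600) + (16.6400) + (-24.9600) + (68.6400) + (-18.5600) + (11.4400) + (-63.9600) = -38.9200
Denominator Σ(z_t−z̄)² = 341.6000
r_3 = -38.9200 / 341.6000 = -0.114

-0.114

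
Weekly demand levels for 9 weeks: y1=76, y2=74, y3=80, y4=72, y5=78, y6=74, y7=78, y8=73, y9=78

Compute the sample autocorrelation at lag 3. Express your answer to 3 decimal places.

-0.501

Mean ȳ = (76 + 74 + 80 + 72 + 78 + 74 + 78 + 73 + 78)/9 = 75.8889
Σ(y_t−ȳ)(y_{t+3}−ȳ) = (-0.4321) + (-3.9877) + (-7.7654) + (-8.2099) + (-6.0988) + (-3.9877) = -30.4815
Denominator Σ(y_t−ȳ)² = 60.8889
r_3 = -30.4815 / 60.8889 = -0.501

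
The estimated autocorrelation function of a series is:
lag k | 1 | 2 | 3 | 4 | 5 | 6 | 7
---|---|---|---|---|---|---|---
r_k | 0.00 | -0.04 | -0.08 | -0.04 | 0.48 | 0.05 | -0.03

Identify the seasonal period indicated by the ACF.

The largest autocorrelation is r_5 = 0.48; the remaining lags stay at or below 0.05.
The dominant spike at lag 5 indicates a seasonal period of 5.

5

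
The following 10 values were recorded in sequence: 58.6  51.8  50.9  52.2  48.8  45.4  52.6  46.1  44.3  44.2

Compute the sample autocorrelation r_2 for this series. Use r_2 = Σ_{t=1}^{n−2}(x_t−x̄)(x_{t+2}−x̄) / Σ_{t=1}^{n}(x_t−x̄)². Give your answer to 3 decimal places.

Mean x̄ = (58.6 + 51.8 + 50.9 + 52.2 + 48.8 + 45.4 + 52.6 + 46.1 + 44.3 + 44.2)/10 = 49.4900
Numerator Σ_{t=1}^{8}(x_t−x̄)(x_{t+2}−x̄) = 20.5598
Denominator Σ(x_t−x̄)² = 190.9490
r_2 = 20.5598 / 190.9490 = 0.108

0.108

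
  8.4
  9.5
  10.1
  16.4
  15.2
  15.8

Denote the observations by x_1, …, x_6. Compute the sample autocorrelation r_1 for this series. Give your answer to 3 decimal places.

0.454

Mean x̄ = (8.4 + 9.5 + 10.1 + 16.4 + 15.2 + 15.8)/6 = 12.5667
Deviations from mean: -4.1667, -3.0667, -2.4667, 3.8333, 2.6333, 3.2333
Numerator Σ_{t=1}^{5}(x_t−x̄)(x_{t+1}−x̄) = 29.4956
Denominator Σ(x_t−x̄)² = 64.9333
r_1 = 29.4956 / 64.9333 = 0.454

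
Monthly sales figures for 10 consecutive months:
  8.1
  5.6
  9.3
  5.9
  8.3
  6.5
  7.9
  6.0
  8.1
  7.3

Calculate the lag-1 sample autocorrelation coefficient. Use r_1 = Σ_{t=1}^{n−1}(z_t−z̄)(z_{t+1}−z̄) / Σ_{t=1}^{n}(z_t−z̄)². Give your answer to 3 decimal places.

-0.873

Mean z̄ = (8.1 + 5.6 + 9.3 + 5.9 + 8.3 + 6.5 + 7.9 + 6.0 + 8.1 + 7.3)/10 = 7.3000
Numerator Σ_{t=1}^{9}(z_t−z̄)(z_{t+1}−z̄) = -12.0600
Denominator Σ(z_t−z̄)² = 13.8200
r_1 = -12.0600 / 13.8200 = -0.873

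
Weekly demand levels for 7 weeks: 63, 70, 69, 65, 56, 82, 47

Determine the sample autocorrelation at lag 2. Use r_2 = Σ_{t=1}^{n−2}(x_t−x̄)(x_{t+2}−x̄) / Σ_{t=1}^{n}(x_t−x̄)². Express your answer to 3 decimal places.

Mean x̄ = (63 + 70 + 69 + 65 + 56 + 82 + 47)/7 = 64.5714
Σ(x_t−x̄)(x_{t+2}−x̄) = (-6.9592) + (2.3265) + (-37.9592) + (7.4694) + (150.6122) = 115.4898
Denominator Σ(x_t−x̄)² = 737.7143
r_2 = 115.4898 / 737.7143 = 0.157

0.157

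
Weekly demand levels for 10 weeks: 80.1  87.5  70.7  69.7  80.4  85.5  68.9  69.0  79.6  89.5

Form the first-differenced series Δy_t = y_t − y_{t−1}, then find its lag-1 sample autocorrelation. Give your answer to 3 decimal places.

-0.039

First differences Δy: 7.4, -16.8, -1.0, 10.7, 5.1, -16.6, 0.1, 10.6, 9.9
Mean of differences = 1.0444
Numerator Σ(Δy_t−Δȳ)(Δy_{t+1}−Δȳ) = -36.8098
Denominator Σ(Δy_t−Δȳ)² = 954.6222
r_1(Δy) = -36.8098 / 954.6222 = -0.039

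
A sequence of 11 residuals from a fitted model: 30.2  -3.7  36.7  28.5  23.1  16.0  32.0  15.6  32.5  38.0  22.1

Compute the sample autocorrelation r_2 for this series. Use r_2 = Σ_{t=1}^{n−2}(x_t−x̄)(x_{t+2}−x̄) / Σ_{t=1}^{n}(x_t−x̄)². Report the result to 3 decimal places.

-0.076

Mean x̄ = (30.2 − 3.7 + 36.7 + 28.5 + 23.1 + 16.0 + 32.0 + 15.6 + 32.5 + 38.0 + 22.1)/11 = 24.6364
Numerator Σ_{t=1}^{9}(x_t−x̄)(x_{t+2}−x̄) = -110.3363
Denominator Σ(x_t−x̄)² = 1454.0455
r_2 = -110.3363 / 1454.0455 = -0.076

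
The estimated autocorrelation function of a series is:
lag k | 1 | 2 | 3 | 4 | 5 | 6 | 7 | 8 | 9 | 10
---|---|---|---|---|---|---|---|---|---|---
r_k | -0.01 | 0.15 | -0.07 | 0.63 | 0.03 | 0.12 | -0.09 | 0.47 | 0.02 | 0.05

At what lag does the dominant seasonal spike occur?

The largest autocorrelation is r_4 = 0.63, with a weaker echo at lag 8 (0.47); the remaining lags stay at or below 0.15.
The dominant spike at lag 4 indicates a seasonal period of 4.

4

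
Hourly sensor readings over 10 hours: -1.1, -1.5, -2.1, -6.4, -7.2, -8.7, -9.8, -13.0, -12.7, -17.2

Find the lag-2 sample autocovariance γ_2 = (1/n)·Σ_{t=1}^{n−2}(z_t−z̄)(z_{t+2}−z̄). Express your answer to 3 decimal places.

11.120

Mean z̄ = (-1.1 − 1.5 − 2.1 − 6.4 − 7.2 − 8.7 − 9.8 − 13.0 − 12.7 − 17.2)/10 = -7.9700
Σ_{t=1}^{8}(z_t−z̄)(z_{t+2}−z̄) = 111.2042
γ_2 = 111.2042 / 10 = 11.120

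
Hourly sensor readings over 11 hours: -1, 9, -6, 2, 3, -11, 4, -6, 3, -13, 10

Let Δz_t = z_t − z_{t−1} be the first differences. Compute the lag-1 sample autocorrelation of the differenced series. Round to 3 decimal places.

-0.688

First differences Δz: 10, -15, 8, 1, -14, 15, -10, 9, -16, 23
Mean of differences = 1.1000
Numerator Σ(Δz_t−Δz̄)(Δz_{t+1}−Δz̄) = -1215.0100
Denominator Σ(Δz_t−Δz̄)² = 1764.9000
r_1(Δz) = -1215.0100 / 1764.9000 = -0.688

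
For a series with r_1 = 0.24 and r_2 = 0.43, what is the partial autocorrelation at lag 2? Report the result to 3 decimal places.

0.395

φ_{22} = (r_2 − r_1²) / (1 − r_1²)
r_1² = (0.24)² = 0.0576
Numerator = 0.43 − 0.0576 = 0.3724; denominator = 1 − 0.0576 = 0.9424
φ_{22} = 0.3724 / 0.9424 = 0.395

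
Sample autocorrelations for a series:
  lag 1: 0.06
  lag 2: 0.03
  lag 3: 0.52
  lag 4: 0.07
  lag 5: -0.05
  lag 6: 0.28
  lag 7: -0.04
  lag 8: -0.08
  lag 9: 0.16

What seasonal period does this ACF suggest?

The largest autocorrelation is r_3 = 0.52, with weaker echoes at lags 6 (0.28) and 9 (0.16); the remaining lags stay at or below 0.07.
The dominant spike at lag 3 indicates a seasonal period of 3.

3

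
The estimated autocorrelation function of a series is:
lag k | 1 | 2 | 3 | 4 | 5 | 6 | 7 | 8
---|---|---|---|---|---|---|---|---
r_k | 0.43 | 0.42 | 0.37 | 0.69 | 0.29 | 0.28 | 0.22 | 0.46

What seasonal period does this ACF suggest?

4

The largest autocorrelation is r_4 = 0.69, with a weaker echo at lag 8 (0.46); the remaining lags stay at or below 0.43. The elevated value at lag 1 (0.43), dropping to 0.42 at lag 2, reflects decaying short-term dependence rather than seasonality.
The dominant spike at lag 4 indicates a seasonal period of 4.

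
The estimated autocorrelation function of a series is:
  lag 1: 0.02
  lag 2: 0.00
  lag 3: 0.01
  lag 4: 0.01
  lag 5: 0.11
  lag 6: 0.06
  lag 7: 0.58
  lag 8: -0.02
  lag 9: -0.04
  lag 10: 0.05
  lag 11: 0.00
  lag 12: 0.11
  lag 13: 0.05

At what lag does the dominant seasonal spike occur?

7

The largest autocorrelation is r_7 = 0.58; the remaining lags stay at or below 0.11.
The dominant spike at lag 7 indicates a seasonal period of 7.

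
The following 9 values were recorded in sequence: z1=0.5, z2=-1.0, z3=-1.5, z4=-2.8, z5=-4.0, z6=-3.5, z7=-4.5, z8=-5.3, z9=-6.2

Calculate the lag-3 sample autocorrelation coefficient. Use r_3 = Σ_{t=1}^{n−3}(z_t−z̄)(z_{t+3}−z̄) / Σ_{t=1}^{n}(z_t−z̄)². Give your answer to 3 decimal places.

Mean z̄ = (0.5 − 1.0 − 1.5 − 2.8 − 4.0 − 3.5 − 4.5 − 5.3 − 6.2)/9 = -3.1444
Numerator Σ_{t=1}^{6}(z_t−z̄)(z_{t+3}−z̄) = 1.2996
Denominator Σ(z_t−z̄)² = 37.3822
r_3 = 1.2996 / 37.3822 = 0.035

0.035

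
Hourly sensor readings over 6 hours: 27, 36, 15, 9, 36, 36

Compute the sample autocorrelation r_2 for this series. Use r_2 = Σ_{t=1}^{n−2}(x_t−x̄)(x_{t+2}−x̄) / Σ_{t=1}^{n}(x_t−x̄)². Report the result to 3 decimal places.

-0.631

Mean x̄ = (27 + 36 + 15 + 9 + 36 + 36)/6 = 26.5000
Σ(x_t−x̄)(x_{t+2}−x̄) = (-5.7500) + (-166.2500) + (-109.2500) + (-166.2500) = -447.5000
Denominator Σ(x_t−x̄)² = 709.5000
r_2 = -447.5000 / 709.5000 = -0.631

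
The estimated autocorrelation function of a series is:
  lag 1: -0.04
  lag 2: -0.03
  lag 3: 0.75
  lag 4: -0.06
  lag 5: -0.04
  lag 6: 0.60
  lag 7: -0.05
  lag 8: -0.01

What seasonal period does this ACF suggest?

3

The largest autocorrelation is r_3 = 0.75, with a weaker echo at lag 6 (0.60); the remaining lags stay at or below -0.01.
The dominant spike at lag 3 indicates a seasonal period of 3.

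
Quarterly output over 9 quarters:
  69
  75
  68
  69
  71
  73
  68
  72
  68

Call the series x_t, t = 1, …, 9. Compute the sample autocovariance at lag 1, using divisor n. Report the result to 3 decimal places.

-3.012

Mean x̄ = (69 + 75 + 68 + 69 + 71 + 73 + 68 + 72 + 68)/9 = 70.3333
Σ_{t=1}^{8}(x_t−x̄)(x_{t+1}−x̄) = -27.1111
γ_1 = -27.1111 / 9 = -3.012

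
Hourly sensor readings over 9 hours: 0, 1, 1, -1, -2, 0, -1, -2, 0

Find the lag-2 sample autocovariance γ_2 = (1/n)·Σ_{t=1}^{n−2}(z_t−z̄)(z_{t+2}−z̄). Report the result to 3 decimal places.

-0.303

Mean z̄ = (0 + 1 + 1 − 1 − 2 + 0 − 1 − 2 + 0)/9 = -0.4444
Σ_{t=1}^{7}(z_t−z̄)(z_{t+2}−z̄) = -2.7284
γ_2 = -2.7284 / 9 = -0.303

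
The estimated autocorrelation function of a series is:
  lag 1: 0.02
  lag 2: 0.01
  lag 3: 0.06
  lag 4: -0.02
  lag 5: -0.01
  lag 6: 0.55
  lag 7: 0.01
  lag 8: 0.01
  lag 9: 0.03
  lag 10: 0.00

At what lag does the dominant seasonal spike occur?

6

The largest autocorrelation is r_6 = 0.55; the remaining lags stay at or below 0.06.
The dominant spike at lag 6 indicates a seasonal period of 6.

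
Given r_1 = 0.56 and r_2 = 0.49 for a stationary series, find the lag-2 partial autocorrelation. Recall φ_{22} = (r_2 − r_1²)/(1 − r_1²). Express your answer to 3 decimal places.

0.257

φ_{22} = (r_2 − r_1²) / (1 − r_1²)
r_1² = (0.56)² = 0.3136
Numerator = 0.49 − 0.3136 = 0.1764; denominator = 1 − 0.3136 = 0.6864
φ_{22} = 0.1764 / 0.6864 = 0.257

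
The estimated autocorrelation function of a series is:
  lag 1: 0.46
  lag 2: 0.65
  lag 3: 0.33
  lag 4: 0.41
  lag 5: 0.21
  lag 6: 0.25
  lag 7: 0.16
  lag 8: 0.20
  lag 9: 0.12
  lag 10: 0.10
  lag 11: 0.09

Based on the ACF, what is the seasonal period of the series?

The largest autocorrelation is r_2 = 0.65; the remaining lags stay at or below 0.46.
The dominant spike at lag 2 indicates a seasonal period of 2.

2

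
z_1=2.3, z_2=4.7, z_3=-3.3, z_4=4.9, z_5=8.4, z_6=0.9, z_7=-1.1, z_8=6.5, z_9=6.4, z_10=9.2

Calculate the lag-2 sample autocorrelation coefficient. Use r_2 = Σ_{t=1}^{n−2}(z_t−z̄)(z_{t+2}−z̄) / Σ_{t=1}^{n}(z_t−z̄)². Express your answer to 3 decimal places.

-0.345

Mean z̄ = (2.3 + 4.7 − 3.3 + 4.9 + 8.4 + 0.9 − 1.1 + 6.5 + 6.4 + 9.2)/10 = 3.8900
Numerator Σ_{t=1}^{8}(z_t−z̄)(z_{t+2}−z̄) = -52.1712
Denominator Σ(z_t−z̄)² = 151.3890
r_2 = -52.1712 / 151.3890 = -0.345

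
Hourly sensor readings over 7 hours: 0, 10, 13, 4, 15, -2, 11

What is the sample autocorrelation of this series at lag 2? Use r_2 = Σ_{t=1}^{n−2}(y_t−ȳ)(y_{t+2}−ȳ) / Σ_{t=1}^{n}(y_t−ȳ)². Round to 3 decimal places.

0.200

Mean ȳ = (0 + 10 + 13 + 4 + 15 − 2 + 11)/7 = 7.2857
Deviations from mean: -7.2857, 2.7143, 5.7143, -3.2857, 7.7143, -9.2857, 3.7143
Numerator Σ_{t=1}^{5}(y_t−ȳ)(y_{t+2}−ȳ) = 52.6939
Denominator Σ(y_t−ȳ)² = 263.4286
r_2 = 52.6939 / 263.4286 = 0.200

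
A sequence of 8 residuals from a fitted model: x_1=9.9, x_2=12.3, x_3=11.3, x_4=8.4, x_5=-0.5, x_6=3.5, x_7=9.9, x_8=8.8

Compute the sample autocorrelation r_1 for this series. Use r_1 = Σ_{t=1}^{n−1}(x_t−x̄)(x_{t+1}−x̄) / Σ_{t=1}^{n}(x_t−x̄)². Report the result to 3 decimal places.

Mean x̄ = (9.9 + 12.3 + 11.3 + 8.4 − 0.5 + 3.5 + 9.9 + 8.8)/8 = 7.9500
Σ(x_t−x̄)(x_{t+1}−x̄) = (8.4825) + (14.5725) + (1.5075) + (-3.8025) + (37.6025) + (-8.6775) + (1.6575) = 51.3425
Denominator Σ(x_t−x̄)² = 129.8800
r_1 = 51.3425 / 129.8800 = 0.395

0.395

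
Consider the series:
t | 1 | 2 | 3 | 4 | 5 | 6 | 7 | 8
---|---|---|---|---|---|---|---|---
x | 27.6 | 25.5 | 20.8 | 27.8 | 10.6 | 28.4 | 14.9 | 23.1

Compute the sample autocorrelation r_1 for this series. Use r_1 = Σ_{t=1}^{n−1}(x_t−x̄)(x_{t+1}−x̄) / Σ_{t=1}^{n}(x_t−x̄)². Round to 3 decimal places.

Mean x̄ = (27.6 + 25.5 + 20.8 + 27.8 + 10.6 + 28.4 + 14.9 + 23.1)/8 = 22.3375
Deviations from mean: 5.2625, 3.1625, -1.5375, 5.4625, -11.7375, 6.0625, -7.4375, 0.7625
Σ(x_t−x̄)(x_{t+1}−x̄) = (16.6427) + (-4.8623) + (-8.3986) + (-64.1161) + (-71.1586) + (-45.0898) + (-5.6711) = -182.6539
Denominator Σ(x_t−x̄)² = 300.3188
r_1 = -182.6539 / 300.3188 = -0.608

-0.608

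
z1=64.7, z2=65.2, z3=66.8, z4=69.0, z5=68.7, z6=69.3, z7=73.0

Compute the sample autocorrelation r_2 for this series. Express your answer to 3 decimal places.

Mean z̄ = (64.7 + 65.2 + 66.8 + 69.0 + 68.7 + 69.3 + 73.0)/7 = 68.1000
Deviations from mean: -3.4000, -2.9000, -1.3000, 0.9000, 0.6000, 1.2000, 4.9000
Σ(z_t−z̄)(z_{t+2}−z̄) = (4.4200) + (-2.6100) + (-0.7800) + (1.0800) + (2.9400) = 5.0500
Denominator Σ(z_t−z̄)² = 48.2800
r_2 = 5.0500 / 48.2800 = 0.105

0.105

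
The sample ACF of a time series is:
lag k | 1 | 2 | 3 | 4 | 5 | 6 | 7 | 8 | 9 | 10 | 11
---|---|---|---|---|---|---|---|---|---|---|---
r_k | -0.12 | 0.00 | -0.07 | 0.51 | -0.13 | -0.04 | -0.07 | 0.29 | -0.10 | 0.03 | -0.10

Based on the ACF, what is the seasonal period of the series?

The largest autocorrelation is r_4 = 0.51, with a weaker echo at lag 8 (0.29); the remaining lags stay at or below 0.03.
The dominant spike at lag 4 indicates a seasonal period of 4.

4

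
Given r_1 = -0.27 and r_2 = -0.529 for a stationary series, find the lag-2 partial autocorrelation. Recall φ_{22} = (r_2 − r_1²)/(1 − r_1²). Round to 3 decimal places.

φ_{22} = (r_2 − r_1²) / (1 − r_1²)
r_1² = (-0.27)² = 0.0729
Numerator = -0.529 − 0.0729 = -0.6019; denominator = 1 − 0.0729 = 0.9271
φ_{22} = -0.6019 / 0.9271 = -0.649

-0.649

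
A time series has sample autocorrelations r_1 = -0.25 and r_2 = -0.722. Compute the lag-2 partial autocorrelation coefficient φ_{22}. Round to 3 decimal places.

-0.837

φ_{22} = (r_2 − r_1²) / (1 − r_1²)
r_1² = (-0.25)² = 0.0625
Numerator = -0.722 − 0.0625 = -0.7845; denominator = 1 − 0.0625 = 0.9375
φ_{22} = -0.7845 / 0.9375 = -0.837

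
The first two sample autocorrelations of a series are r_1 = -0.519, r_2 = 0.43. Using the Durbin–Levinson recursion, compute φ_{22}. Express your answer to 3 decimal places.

0.220

φ_{22} = (r_2 − r_1²) / (1 − r_1²)
r_1² = (-0.519)² = 0.269361
Numerator = 0.43 − 0.2694 = 0.1606; denominator = 1 − 0.2694 = 0.7306
φ_{22} = 0.1606 / 0.7306 = 0.220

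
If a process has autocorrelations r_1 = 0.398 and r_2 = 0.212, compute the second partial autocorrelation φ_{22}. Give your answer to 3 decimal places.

φ_{22} = (r_2 − r_1²) / (1 − r_1²)
r_1² = (0.398)² = 0.158404
Numerator = 0.212 − 0.1584 = 0.0536; denominator = 1 − 0.1584 = 0.8416
φ_{22} = 0.0536 / 0.8416 = 0.064

0.064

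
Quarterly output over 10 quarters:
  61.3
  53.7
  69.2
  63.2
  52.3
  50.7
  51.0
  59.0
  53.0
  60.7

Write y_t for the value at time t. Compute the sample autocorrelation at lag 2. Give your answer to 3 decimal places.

-0.055

Mean ȳ = (61.3 + 53.7 + 69.2 + 63.2 + 52.3 + 50.7 + 51.0 + 59.0 + 53.0 + 60.7)/10 = 57.4100
Numerator Σ_{t=1}^{8}(y_t−ȳ)(y_{t+2}−ȳ) = -19.1302
Denominator Σ(y_t−ȳ)² = 346.4490
r_2 = -19.1302 / 346.4490 = -0.055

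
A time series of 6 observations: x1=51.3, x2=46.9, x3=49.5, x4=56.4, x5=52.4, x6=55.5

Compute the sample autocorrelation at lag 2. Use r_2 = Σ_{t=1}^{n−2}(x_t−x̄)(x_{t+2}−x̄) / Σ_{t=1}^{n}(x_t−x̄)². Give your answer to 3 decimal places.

Mean x̄ = (51.3 + 46.9 + 49.5 + 56.4 + 52.4 + 55.5)/6 = 52.0000
Numerator Σ_{t=1}^{4}(x_t−x̄)(x_{t+2}−x̄) = -6.2900
Denominator Σ(x_t−x̄)² = 64.5200
r_2 = -6.2900 / 64.5200 = -0.097

-0.097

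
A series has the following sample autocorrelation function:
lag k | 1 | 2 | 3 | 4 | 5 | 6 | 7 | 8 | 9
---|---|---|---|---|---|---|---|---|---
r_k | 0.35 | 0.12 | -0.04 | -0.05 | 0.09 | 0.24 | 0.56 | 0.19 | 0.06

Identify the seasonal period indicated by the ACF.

The largest autocorrelation is r_7 = 0.56; the remaining lags stay at or below 0.35. The elevated value at lag 1 (0.35), dropping to 0.12 at lag 2, reflects decaying short-term dependence rather than seasonality.
The dominant spike at lag 7 indicates a seasonal period of 7.

7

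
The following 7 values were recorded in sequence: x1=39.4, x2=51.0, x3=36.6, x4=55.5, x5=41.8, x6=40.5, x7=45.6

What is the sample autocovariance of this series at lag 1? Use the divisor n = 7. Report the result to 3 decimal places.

Mean x̄ = (39.4 + 51.0 + 36.6 + 55.5 + 41.8 + 40.5 + 45.6)/7 = 44.3429
Σ_{t=1}^{6}(x_t−x̄)(x_{t+1}−x̄) = -194.2690
γ_1 = -194.2690 / 7 = -27.753

-27.753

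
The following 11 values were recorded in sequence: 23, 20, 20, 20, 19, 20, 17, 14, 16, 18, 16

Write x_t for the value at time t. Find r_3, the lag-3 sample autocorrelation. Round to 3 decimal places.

Mean x̄ = (23 + 20 + 20 + 20 + 19 + 20 + 17 + 14 + 16 + 18 + 16)/11 = 18.4545
Numerator Σ_{t=1}^{8}(x_t−x̄)(x_{t+3}−x̄) = 13.3802
Denominator Σ(x_t−x̄)² = 64.7273
r_3 = 13.3802 / 64.7273 = 0.207

0.207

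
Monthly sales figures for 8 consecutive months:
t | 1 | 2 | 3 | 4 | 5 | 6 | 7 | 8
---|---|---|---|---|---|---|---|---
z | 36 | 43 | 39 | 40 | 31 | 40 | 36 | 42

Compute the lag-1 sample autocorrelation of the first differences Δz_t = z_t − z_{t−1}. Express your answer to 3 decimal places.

First differences Δz: 7, -4, 1, -9, 9, -4, 6
Mean of differences = 0.8571
Numerator Σ(Δz_t−Δz̄)(Δz_{t+1}−Δz̄) = -176.7347
Denominator Σ(Δz_t−Δz̄)² = 274.8571
r_1(Δz) = -176.7347 / 274.8571 = -0.643

-0.643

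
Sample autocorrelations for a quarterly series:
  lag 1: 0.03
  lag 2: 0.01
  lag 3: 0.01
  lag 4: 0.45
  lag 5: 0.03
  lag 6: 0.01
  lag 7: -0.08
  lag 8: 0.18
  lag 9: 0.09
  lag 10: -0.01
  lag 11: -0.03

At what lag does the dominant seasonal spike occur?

4

The largest autocorrelation is r_4 = 0.45, with a weaker echo at lag 8 (0.18); the remaining lags stay at or below 0.09.
The dominant spike at lag 4 indicates a seasonal period of 4.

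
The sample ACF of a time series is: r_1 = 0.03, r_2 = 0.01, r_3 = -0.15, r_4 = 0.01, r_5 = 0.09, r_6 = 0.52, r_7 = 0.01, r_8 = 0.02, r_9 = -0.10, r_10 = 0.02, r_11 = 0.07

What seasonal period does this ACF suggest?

6

The largest autocorrelation is r_6 = 0.52; the remaining lags stay at or below 0.09.
The dominant spike at lag 6 indicates a seasonal period of 6.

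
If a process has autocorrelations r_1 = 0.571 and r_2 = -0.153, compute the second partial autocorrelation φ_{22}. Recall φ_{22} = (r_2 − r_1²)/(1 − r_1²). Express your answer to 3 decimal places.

φ_{22} = (r_2 − r_1²) / (1 − r_1²)
r_1² = (0.571)² = 0.326041
Numerator = -0.153 − 0.3260 = -0.4790; denominator = 1 − 0.3260 = 0.6740
φ_{22} = -0.4790 / 0.6740 = -0.711

-0.711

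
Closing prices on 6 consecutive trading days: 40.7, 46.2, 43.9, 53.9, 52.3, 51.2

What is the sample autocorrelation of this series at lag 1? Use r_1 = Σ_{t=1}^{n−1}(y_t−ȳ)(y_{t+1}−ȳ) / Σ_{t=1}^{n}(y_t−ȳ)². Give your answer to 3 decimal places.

Mean ȳ = (40.7 + 46.2 + 43.9 + 53.9 + 52.3 + 51.2)/6 = 48.0333
Numerator Σ_{t=1}^{5}(y_t−ȳ)(y_{t+1}−ȳ) = 35.3156
Denominator Σ(y_t−ȳ)² = 136.8733
r_1 = 35.3156 / 136.8733 = 0.258

0.258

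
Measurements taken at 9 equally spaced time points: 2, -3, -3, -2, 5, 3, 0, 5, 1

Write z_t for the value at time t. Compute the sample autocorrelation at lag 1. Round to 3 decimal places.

Mean z̄ = (2 − 3 − 3 − 2 + 5 + 3 + 0 + 5 + 1)/9 = 0.8889
Numerator Σ_{t=1}^{8}(z_t−z̄)(z_{t+1}−z̄) = 13.7654
Denominator Σ(z_t−z̄)² = 78.8889
r_1 = 13.7654 / 78.8889 = 0.174

0.174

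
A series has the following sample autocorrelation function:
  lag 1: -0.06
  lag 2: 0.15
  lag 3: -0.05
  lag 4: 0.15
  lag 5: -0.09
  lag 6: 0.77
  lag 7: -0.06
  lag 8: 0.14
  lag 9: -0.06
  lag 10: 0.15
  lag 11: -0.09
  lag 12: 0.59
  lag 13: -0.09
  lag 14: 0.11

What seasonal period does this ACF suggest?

6

The largest autocorrelation is r_6 = 0.77, with a weaker echo at lag 12 (0.59); the remaining lags stay at or below 0.15.
The dominant spike at lag 6 indicates a seasonal period of 6.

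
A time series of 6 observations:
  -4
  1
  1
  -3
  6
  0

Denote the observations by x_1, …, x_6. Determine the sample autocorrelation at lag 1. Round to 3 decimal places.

-0.396

Mean x̄ = (-4 + 1 + 1 − 3 + 6 + 0)/6 = 0.1667
Deviations from mean: -4.1667, 0.8333, 0.8333, -3.1667, 5.8333, -0.1667
Numerator Σ_{t=1}^{5}(x_t−x̄)(x_{t+1}−x̄) = -24.8611
Denominator Σ(x_t−x̄)² = 62.8333
r_1 = -24.8611 / 62.8333 = -0.396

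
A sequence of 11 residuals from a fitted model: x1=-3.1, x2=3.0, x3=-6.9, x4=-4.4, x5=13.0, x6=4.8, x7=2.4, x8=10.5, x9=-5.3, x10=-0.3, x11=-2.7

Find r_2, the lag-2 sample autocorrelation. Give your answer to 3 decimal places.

Mean x̄ = (-3.1 + 3.0 − 6.9 − 4.4 + 13.0 + 4.8 + 2.4 + 10.5 − 5.3 − 0.3 − 2.7)/11 = 1.0000
Numerator Σ_{t=1}^{9}(x_t−x̄)(x_{t+2}−x̄) = -38.6900
Denominator Σ(x_t−x̄)² = 418.1000
r_2 = -38.6900 / 418.1000 = -0.093

-0.093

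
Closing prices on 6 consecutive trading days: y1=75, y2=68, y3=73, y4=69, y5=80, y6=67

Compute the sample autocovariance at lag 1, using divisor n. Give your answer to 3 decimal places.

-13.833

Mean ȳ = (75 + 68 + 73 + 69 + 80 + 67)/6 = 72.0000
Deviations: 3.0000, -4.0000, 1.0000, -3.0000, 8.0000, -5.0000
Σ_{t=1}^{5}(y_t−ȳ)(y_{t+1}−ȳ) = -83.0000
γ_1 = -83.0000 / 6 = -13.833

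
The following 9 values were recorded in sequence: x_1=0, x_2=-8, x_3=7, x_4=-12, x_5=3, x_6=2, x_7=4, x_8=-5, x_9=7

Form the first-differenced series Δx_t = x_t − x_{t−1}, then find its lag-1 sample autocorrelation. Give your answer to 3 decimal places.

First differences Δx: -8, 15, -19, 15, -1, 2, -9, 12
Mean of differences = 0.8750
Numerator Σ(Δx_t−Δx̄)(Δx_{t+1}−Δx̄) = -836.3906
Denominator Σ(Δx_t−Δx̄)² = 1098.8750
r_1(Δx) = -836.3906 / 1098.8750 = -0.761

-0.761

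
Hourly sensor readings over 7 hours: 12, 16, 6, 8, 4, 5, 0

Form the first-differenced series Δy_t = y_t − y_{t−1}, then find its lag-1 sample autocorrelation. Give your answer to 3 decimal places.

-0.746

First differences Δy: 4, -10, 2, -4, 1, -5
Mean of differences = -2.0000
Numerator Σ(Δy_t−Δȳ)(Δy_{t+1}−Δȳ) = -103.0000
Denominator Σ(Δy_t−Δȳ)² = 138.0000
r_1(Δy) = -103.0000 / 138.0000 = -0.746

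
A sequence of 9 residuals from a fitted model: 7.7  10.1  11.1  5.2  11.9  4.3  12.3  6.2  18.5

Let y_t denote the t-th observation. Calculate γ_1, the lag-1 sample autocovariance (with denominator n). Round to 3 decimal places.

-9.140

Mean ȳ = (7.7 + 10.1 + 11.1 + 5.2 + 11.9 + 4.3 + 12.3 + 6.2 + 18.5)/9 = 9.7000
Σ_{t=1}^{8}(y_t−ȳ)(y_{t+1}−ȳ) = -82.2600
γ_1 = -82.2600 / 9 = -9.140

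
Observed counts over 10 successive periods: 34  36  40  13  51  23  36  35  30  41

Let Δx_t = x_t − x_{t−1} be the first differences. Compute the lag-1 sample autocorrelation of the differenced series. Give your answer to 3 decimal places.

-0.795

First differences Δx: 2, 4, -27, 38, -28, 13, -1, -5, 11
Mean of differences = 0.7778
Numerator Σ(Δx_t−Δx̄)(Δx_{t+1}−Δx̄) = -2612.9383
Denominator Σ(Δx_t−Δx̄)² = 3287.5556
r_1(Δx) = -2612.9383 / 3287.5556 = -0.795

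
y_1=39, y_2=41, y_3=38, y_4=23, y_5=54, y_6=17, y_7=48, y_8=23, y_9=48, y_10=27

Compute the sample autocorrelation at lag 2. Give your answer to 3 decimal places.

Mean ȳ = (39 + 41 + 38 + 23 + 54 + 17 + 48 + 23 + 48 + 27)/10 = 35.8000
Numerator Σ_{t=1}^{8}(y_t−ȳ)(y_{t+2}−ȳ) = 945.3200
Denominator Σ(y_t−ȳ)² = 1429.6000
r_2 = 945.3200 / 1429.6000 = 0.661

0.661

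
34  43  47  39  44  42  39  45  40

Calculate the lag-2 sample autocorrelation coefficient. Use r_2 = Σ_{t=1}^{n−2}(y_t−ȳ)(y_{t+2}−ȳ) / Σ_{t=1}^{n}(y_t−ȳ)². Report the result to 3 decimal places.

-0.271

Mean ȳ = (34 + 43 + 47 + 39 + 44 + 42 + 39 + 45 + 40)/9 = 41.4444
Σ(y_t−ȳ)(y_{t+2}−ȳ) = (-41.3580) + (-3.8025) + (14.1975) + (-1.3580) + (-6.2469) + (1.9753) + (3.5309) = -33.0617
Denominator Σ(y_t−ȳ)² = 122.2222
r_2 = -33.0617 / 122.2222 = -0.271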